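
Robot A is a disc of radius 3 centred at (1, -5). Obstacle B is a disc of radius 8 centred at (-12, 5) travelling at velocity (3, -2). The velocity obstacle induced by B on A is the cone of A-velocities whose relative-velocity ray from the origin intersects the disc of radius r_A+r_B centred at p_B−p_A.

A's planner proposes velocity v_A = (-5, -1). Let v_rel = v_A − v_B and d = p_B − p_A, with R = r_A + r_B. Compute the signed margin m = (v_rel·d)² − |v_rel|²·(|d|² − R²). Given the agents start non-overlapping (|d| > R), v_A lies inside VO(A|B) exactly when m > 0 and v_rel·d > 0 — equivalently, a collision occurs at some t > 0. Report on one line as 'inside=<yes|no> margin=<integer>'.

d = (-13, 10),  |d|² = 269;  R = 3+8 = 11,  c = 269−11² = 148
v_rel = (-8, 1),  |v_rel|² = 65;  v_rel·d = (-8)·(-13) + (1)·(10) = 114
65·t² − 228·t + 148 = 0  ⇒  m = 114² − 65·148 = 3376
m = 3376 > 0,  v_rel·d = 114 > 0  ⇒  inside

inside=yes margin=3376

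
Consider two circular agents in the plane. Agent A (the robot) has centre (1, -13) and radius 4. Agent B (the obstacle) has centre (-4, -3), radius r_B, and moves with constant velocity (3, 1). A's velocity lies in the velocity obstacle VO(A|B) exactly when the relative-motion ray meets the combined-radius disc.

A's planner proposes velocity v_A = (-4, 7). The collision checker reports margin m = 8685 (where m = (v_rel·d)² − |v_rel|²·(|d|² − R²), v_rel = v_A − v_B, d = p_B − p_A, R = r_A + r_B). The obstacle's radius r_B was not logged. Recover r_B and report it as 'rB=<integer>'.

m = 8685
d = (-5, 10);  v_rel = (-7, 6),  |v_rel|² = 85
v_rel×d = (-7)·(10) − (6)·(-5) = -40
since m = R²·85 − (-40)²:  R² = (1600 + 8685) / 85 = 121
R = √121 = 11  ⇒  r_B = 11 − 4 = 7

rB=7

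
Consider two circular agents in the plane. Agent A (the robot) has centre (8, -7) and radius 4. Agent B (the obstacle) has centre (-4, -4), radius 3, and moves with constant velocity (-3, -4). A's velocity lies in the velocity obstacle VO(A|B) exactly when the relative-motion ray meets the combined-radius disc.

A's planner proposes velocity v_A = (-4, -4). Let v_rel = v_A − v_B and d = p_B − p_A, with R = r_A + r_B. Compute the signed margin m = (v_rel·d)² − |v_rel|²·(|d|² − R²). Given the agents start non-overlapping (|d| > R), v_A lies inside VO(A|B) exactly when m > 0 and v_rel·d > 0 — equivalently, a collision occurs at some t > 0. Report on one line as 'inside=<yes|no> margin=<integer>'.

d = (-12, 3),  |d|² = 153;  R = 4+3 = 7,  c = 153−7² = 104
v_rel = (-1, 0),  |v_rel|² = 1;  v_rel·d = (-1)·(-12) + (0)·(3) = 12
1·t² − 24·t + 104 = 0  ⇒  m = 12² − 1·104 = 40
m = 40 > 0,  v_rel·d = 12 > 0  ⇒  inside

inside=yes margin=40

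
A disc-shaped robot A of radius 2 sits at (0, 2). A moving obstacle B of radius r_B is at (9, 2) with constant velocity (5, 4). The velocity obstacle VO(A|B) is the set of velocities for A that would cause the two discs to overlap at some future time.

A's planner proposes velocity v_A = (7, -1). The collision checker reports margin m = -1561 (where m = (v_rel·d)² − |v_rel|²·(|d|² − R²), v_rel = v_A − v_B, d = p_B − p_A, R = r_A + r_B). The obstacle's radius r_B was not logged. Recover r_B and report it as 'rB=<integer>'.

m = -1561
d = (9, 0);  v_rel = (2, -5),  |v_rel|² = 29
v_rel×d = (2)·(0) − (-5)·(9) = 45
since m = R²·29 − 45²:  R² = (2025 + -1561) / 29 = 16
R = √16 = 4  ⇒  r_B = 4 − 2 = 2

rB=2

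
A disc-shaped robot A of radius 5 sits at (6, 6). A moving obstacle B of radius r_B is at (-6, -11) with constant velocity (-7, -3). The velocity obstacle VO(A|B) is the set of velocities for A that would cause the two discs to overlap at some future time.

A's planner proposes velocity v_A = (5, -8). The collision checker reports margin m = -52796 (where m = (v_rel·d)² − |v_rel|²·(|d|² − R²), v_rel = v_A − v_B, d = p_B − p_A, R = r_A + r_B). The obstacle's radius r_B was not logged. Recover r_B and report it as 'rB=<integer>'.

m = -52796
d = (-12, -17);  v_rel = (12, -5),  |v_rel|² = 169
v_rel×d = (12)·(-17) − (-5)·(-12) = -264
since m = R²·169 − (-264)²:  R² = (69696 + -52796) / 169 = 100
R = √100 = 10  ⇒  r_B = 10 − 5 = 5

rB=5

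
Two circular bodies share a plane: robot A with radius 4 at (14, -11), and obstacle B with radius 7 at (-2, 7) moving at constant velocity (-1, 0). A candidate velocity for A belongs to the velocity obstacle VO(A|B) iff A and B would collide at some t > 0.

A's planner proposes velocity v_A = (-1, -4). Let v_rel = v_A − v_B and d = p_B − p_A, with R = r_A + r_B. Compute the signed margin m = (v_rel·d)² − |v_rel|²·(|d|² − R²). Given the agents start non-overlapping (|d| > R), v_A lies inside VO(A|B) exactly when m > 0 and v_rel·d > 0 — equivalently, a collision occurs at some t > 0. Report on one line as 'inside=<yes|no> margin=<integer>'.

d = (-16, 18),  |d|² = 580;  R = 4+7 = 11,  c = 580−11² = 459
v_rel = (0, -4),  |v_rel|² = 16;  v_rel·d = (0)·(-16) + (-4)·(18) = -72
16·t² + 144·t + 459 = 0  ⇒  m = (-72)² − 16·459 = -2160
m = -2160 < 0,  v_rel·d = -72 < 0  ⇒  outside

inside=no margin=-2160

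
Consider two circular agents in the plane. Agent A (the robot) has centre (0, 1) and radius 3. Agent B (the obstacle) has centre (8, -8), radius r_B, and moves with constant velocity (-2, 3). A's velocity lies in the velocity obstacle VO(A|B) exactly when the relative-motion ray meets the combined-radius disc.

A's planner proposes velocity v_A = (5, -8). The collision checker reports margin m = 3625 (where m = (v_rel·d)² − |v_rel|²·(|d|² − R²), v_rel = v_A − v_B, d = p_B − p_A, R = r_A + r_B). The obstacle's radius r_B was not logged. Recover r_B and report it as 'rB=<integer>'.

m = 3625
d = (8, -9);  v_rel = (7, -11),  |v_rel|² = 170
v_rel×d = (7)·(-9) − (-11)·(8) = 25
since m = R²·170 − 25²:  R² = (625 + 3625) / 170 = 25
R = √25 = 5  ⇒  r_B = 5 − 3 = 2

rB=2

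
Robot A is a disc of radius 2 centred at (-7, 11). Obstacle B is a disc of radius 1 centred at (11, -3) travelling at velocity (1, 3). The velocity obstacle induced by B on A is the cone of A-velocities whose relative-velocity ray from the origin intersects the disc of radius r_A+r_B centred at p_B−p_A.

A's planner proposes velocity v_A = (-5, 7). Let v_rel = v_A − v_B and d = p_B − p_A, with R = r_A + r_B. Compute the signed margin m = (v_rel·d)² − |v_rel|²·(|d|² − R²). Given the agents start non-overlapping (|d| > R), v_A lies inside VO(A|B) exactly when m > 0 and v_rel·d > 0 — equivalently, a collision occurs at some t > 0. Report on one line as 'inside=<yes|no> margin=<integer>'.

d = (18, -14),  |d|² = 520;  R = 2+1 = 3,  c = 520−3² = 511
v_rel = (-6, 4),  |v_rel|² = 52;  v_rel·d = (-6)·(18) + (4)·(-14) = -164
52·t² + 328·t + 511 = 0  ⇒  m = (-164)² − 52·511 = 324
m = 324 > 0,  v_rel·d = -164 < 0  ⇒  outside

inside=no margin=324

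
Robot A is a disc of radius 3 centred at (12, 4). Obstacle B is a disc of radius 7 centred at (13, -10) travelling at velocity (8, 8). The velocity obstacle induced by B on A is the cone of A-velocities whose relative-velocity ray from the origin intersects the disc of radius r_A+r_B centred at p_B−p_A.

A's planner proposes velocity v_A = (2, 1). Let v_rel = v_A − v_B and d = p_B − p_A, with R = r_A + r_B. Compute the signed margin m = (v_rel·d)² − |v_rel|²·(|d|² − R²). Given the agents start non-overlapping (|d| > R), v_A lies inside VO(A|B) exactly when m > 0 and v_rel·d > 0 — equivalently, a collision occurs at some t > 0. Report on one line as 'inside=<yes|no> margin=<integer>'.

d = (1, -14),  |d|² = 197;  R = 3+7 = 10,  c = 197−10² = 97
v_rel = (-6, -7),  |v_rel|² = 85;  v_rel·d = (-6)·(1) + (-7)·(-14) = 92
85·t² − 184·t + 97 = 0  ⇒  m = 92² − 85·97 = 219
m = 219 > 0,  v_rel·d = 92 > 0  ⇒  inside

inside=yes margin=219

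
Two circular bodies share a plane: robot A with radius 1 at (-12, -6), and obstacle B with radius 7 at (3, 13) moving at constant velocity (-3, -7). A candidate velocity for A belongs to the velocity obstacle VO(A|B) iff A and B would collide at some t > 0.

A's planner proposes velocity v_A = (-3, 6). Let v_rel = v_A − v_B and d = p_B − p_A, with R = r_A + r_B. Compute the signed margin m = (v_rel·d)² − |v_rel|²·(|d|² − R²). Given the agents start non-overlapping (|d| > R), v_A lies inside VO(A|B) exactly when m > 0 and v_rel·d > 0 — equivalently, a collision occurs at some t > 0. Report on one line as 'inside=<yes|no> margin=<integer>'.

d = (15, 19),  |d|² = 586;  R = 1+7 = 8,  c = 586−8² = 522
v_rel = (0, 13),  |v_rel|² = 169;  v_rel·d = (0)·(15) + (13)·(19) = 247
169·t² − 494·t + 522 = 0  ⇒  m = 247² − 169·522 = -27209
m = -27209 < 0,  v_rel·d = 247 > 0  ⇒  outside

inside=no margin=-27209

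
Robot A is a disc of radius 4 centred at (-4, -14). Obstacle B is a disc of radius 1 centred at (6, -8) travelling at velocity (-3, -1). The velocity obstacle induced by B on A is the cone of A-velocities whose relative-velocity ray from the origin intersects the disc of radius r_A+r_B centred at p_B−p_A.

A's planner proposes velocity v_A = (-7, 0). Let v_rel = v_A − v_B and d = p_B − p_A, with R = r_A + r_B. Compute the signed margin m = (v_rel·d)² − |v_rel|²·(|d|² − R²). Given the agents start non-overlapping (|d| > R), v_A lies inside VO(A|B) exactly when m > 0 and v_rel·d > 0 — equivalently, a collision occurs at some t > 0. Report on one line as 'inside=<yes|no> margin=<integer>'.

d = (10, 6),  |d|² = 136;  R = 4+1 = 5,  c = 136−5² = 111
v_rel = (-4, 1),  |v_rel|² = 17;  v_rel·d = (-4)·(10) + (1)·(6) = -34
17·t² + 68·t + 111 = 0  ⇒  m = (-34)² − 17·111 = -731
m = -731 < 0,  v_rel·d = -34 < 0  ⇒  outside

inside=no margin=-731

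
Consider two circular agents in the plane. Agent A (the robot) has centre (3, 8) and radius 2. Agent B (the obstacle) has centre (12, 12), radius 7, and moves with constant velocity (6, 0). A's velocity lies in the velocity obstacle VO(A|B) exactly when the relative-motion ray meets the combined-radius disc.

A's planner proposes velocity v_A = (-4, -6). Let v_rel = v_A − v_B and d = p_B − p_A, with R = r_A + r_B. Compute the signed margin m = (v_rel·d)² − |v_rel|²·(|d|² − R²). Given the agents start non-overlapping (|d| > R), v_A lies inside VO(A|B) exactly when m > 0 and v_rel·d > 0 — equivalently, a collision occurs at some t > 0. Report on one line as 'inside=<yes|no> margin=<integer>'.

d = (9, 4),  |d|² = 97;  R = 2+7 = 9,  c = 97−9² = 16
v_rel = (-10, -6),  |v_rel|² = 136;  v_rel·d = (-10)·(9) + (-6)·(4) = -114
136·t² + 228·t + 16 = 0  ⇒  m = (-114)² − 136·16 = 10820
m = 10820 > 0,  v_rel·d = -114 < 0  ⇒  outside

inside=no margin=10820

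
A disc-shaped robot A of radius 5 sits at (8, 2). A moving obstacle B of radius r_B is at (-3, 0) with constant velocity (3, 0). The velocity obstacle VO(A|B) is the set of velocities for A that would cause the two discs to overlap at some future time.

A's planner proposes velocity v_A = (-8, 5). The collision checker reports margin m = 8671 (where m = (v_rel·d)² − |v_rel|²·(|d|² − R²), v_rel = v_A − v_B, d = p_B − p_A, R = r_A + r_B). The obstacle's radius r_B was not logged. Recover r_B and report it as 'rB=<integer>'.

m = 8671
d = (-11, -2);  v_rel = (-11, 5),  |v_rel|² = 146
v_rel×d = (-11)·(-2) − (5)·(-11) = 77
since m = R²·146 − 77²:  R² = (5929 + 8671) / 146 = 100
R = √100 = 10  ⇒  r_B = 10 − 5 = 5

rB=5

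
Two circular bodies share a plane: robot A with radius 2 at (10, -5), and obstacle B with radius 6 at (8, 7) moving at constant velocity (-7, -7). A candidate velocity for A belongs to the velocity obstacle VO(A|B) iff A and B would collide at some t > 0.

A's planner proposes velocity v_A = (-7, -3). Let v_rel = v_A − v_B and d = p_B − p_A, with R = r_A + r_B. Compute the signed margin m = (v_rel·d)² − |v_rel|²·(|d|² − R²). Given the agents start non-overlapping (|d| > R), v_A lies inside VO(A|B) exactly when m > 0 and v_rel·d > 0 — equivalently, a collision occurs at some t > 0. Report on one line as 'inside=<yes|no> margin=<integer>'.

d = (-2, 12),  |d|² = 148;  R = 2+6 = 8,  c = 148−8² = 84
v_rel = (0, 4),  |v_rel|² = 16;  v_rel·d = (0)·(-2) + (4)·(12) = 48
16·t² − 96·t + 84 = 0  ⇒  m = 48² − 16·84 = 960
m = 960 > 0,  v_rel·d = 48 > 0  ⇒  inside

inside=yes margin=960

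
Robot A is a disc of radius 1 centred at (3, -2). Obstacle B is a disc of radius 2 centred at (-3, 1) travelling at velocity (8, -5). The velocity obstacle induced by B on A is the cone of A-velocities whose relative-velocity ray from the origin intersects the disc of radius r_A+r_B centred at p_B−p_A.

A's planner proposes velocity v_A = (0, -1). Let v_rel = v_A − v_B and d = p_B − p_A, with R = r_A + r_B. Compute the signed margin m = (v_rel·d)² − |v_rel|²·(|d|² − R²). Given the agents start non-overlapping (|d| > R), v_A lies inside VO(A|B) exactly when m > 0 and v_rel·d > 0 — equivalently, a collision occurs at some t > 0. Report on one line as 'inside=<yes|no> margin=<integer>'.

d = (-6, 3),  |d|² = 45;  R = 1+2 = 3,  c = 45−3² = 36
v_rel = (-8, 4),  |v_rel|² = 80;  v_rel·d = (-8)·(-6) + (4)·(3) = 60
80·t² − 120·t + 36 = 0  ⇒  m = 60² − 80·36 = 720
m = 720 > 0,  v_rel·d = 60 > 0  ⇒  inside

inside=yes margin=720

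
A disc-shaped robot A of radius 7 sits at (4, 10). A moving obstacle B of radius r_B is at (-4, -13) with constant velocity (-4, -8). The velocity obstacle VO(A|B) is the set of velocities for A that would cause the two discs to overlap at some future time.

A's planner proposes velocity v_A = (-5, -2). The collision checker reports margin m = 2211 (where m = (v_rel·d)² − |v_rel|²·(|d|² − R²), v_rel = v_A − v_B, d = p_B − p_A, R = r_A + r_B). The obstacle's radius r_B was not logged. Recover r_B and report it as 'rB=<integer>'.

m = 2211
d = (-8, -23);  v_rel = (-1, 6),  |v_rel|² = 37
v_rel×d = (-1)·(-23) − (6)·(-8) = 71
since m = R²·37 − 71²:  R² = (5041 + 2211) / 37 = 196
R = √196 = 14  ⇒  r_B = 14 − 7 = 7

rB=7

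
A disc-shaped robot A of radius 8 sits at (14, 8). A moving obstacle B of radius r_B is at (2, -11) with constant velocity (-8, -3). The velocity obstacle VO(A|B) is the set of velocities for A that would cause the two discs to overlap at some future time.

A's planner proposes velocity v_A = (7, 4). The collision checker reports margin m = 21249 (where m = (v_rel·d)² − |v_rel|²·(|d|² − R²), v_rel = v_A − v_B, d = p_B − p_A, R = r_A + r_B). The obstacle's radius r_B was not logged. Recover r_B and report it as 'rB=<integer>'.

m = 21249
d = (-12, -19);  v_rel = (15, 7),  |v_rel|² = 274
v_rel×d = (15)·(-19) − (7)·(-12) = -201
since m = R²·274 − (-201)²:  R² = (40401 + 21249) / 274 = 225
R = √225 = 15  ⇒  r_B = 15 − 8 = 7

rB=7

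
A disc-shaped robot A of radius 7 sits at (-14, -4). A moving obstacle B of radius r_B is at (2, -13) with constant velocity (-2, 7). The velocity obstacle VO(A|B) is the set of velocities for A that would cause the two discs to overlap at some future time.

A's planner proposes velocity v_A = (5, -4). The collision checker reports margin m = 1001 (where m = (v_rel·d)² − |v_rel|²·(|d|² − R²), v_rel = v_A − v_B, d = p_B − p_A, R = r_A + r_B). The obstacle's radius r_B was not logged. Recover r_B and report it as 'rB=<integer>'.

m = 1001
d = (16, -9);  v_rel = (7, -11),  |v_rel|² = 170
v_rel×d = (7)·(-9) − (-11)·(16) = 113
since m = R²·170 − 113²:  R² = (12769 + 1001) / 170 = 81
R = √81 = 9  ⇒  r_B = 9 − 7 = 2

rB=2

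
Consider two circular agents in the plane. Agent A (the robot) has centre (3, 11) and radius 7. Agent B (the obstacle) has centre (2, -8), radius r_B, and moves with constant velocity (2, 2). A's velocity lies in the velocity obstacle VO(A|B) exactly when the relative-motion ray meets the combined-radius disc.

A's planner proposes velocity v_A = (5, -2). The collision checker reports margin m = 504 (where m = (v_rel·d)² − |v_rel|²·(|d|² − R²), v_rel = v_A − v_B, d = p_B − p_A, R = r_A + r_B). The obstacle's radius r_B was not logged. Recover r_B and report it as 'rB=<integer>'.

m = 504
d = (-1, -19);  v_rel = (3, -4),  |v_rel|² = 25
v_rel×d = (3)·(-19) − (-4)·(-1) = -61
since m = R²·25 − (-61)²:  R² = (3721 + 504) / 25 = 169
R = √169 = 13  ⇒  r_B = 13 − 7 = 6

rB=6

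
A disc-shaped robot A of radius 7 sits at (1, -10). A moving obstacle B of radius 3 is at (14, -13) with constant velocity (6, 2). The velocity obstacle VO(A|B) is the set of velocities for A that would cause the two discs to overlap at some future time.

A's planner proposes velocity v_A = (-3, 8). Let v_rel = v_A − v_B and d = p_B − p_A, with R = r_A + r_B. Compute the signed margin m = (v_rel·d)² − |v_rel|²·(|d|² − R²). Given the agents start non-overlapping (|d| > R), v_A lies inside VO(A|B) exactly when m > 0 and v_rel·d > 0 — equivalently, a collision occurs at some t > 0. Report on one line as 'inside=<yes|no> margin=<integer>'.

d = (13, -3),  |d|² = 178;  R = 7+3 = 10,  c = 178−10² = 78
v_rel = (-9, 6),  |v_rel|² = 117;  v_rel·d = (-9)·(13) + (6)·(-3) = -135
117·t² + 270·t + 78 = 0  ⇒  m = (-135)² − 117·78 = 9099
m = 9099 > 0,  v_rel·d = -135 < 0  ⇒  outside

inside=no margin=9099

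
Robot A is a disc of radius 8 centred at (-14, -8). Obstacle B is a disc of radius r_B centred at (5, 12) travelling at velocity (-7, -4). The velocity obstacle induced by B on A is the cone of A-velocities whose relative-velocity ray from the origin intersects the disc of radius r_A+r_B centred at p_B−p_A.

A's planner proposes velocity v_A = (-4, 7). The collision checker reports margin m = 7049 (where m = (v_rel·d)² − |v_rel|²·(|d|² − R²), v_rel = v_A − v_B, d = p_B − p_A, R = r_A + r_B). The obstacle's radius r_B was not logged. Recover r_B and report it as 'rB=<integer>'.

m = 7049
d = (19, 20);  v_rel = (3, 11),  |v_rel|² = 130
v_rel×d = (3)·(20) − (11)·(19) = -149
since m = R²·130 − (-149)²:  R² = (22201 + 7049) / 130 = 225
R = √225 = 15  ⇒  r_B = 15 − 8 = 7

rB=7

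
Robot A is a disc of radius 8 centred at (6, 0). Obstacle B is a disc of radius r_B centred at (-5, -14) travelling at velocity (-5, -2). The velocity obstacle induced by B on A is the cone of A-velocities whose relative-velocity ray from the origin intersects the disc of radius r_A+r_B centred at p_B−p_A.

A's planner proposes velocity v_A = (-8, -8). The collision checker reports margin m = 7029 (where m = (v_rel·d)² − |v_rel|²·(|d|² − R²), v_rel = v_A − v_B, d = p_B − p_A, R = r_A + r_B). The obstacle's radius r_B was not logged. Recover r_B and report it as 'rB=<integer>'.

m = 7029
d = (-11, -14);  v_rel = (-3, -6),  |v_rel|² = 45
v_rel×d = (-3)·(-14) − (-6)·(-11) = -24
since m = R²·45 − (-24)²:  R² = (576 + 7029) / 45 = 169
R = √169 = 13  ⇒  r_B = 13 − 8 = 5

rB=5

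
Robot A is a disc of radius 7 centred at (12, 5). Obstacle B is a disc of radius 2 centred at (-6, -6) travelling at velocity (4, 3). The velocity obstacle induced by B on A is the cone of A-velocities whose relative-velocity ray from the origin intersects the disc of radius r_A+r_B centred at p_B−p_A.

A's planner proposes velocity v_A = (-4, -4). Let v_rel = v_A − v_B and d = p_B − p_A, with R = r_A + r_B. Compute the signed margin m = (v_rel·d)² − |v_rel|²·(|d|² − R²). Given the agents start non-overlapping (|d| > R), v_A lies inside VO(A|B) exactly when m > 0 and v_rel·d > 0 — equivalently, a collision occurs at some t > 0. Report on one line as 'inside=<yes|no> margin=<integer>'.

d = (-18, -11),  |d|² = 445;  R = 7+2 = 9,  c = 445−9² = 364
v_rel = (-8, -7),  |v_rel|² = 113;  v_rel·d = (-8)·(-18) + (-7)·(-11) = 221
113·t² − 442·t + 364 = 0  ⇒  m = 221² − 113·364 = 7709
m = 7709 > 0,  v_rel·d = 221 > 0  ⇒  inside

inside=yes margin=7709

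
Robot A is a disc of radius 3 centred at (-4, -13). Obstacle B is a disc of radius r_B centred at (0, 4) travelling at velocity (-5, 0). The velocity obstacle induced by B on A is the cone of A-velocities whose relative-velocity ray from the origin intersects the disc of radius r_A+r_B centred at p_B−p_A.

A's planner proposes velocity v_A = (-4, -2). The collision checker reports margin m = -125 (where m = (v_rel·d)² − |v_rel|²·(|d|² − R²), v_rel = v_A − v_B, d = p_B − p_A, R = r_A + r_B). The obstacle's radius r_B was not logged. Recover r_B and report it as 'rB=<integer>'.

m = -125
d = (4, 17);  v_rel = (1, -2),  |v_rel|² = 5
v_rel×d = (1)·(17) − (-2)·(4) = 25
since m = R²·5 − 25²:  R² = (625 + -125) / 5 = 100
R = √100 = 10  ⇒  r_B = 10 − 3 = 7

rB=7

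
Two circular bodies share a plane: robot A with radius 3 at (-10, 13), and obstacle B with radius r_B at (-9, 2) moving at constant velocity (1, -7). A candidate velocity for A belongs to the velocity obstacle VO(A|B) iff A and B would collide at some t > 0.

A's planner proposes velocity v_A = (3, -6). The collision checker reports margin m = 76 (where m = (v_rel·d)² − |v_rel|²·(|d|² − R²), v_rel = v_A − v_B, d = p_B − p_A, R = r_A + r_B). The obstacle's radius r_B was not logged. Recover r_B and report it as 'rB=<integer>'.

m = 76
d = (1, -11);  v_rel = (2, 1),  |v_rel|² = 5
v_rel×d = (2)·(-11) − (1)·(1) = -23
since m = R²·5 − (-23)²:  R² = (529 + 76) / 5 = 121
R = √121 = 11  ⇒  r_B = 11 − 3 = 8

rB=8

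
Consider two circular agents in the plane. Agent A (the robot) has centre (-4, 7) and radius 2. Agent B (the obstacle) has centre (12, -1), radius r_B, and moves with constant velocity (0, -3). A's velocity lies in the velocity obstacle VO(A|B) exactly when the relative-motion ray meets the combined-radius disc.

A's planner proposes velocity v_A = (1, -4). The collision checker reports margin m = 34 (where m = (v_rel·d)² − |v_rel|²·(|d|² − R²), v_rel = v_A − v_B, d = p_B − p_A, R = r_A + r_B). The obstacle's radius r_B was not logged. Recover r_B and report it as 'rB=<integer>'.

m = 34
d = (16, -8);  v_rel = (1, -1),  |v_rel|² = 2
v_rel×d = (1)·(-8) − (-1)·(16) = 8
since m = R²·2 − 8²:  R² = (64 + 34) / 2 = 49
R = √49 = 7  ⇒  r_B = 7 − 2 = 5

rB=5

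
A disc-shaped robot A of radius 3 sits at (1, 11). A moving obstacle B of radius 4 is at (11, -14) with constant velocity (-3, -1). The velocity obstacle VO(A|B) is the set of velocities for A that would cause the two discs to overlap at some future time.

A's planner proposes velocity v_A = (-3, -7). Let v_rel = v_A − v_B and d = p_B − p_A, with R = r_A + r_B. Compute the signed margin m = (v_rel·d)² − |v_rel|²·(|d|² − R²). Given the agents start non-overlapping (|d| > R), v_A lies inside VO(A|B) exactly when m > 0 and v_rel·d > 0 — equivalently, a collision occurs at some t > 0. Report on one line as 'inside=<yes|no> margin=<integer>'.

d = (10, -25),  |d|² = 725;  R = 3+4 = 7,  c = 725−7² = 676
v_rel = (0, -6),  |v_rel|² = 36;  v_rel·d = (0)·(10) + (-6)·(-25) = 150
36·t² − 300·t + 676 = 0  ⇒  m = 150² − 36·676 = -1836
m = -1836 < 0,  v_rel·d = 150 > 0  ⇒  outside

inside=no margin=-1836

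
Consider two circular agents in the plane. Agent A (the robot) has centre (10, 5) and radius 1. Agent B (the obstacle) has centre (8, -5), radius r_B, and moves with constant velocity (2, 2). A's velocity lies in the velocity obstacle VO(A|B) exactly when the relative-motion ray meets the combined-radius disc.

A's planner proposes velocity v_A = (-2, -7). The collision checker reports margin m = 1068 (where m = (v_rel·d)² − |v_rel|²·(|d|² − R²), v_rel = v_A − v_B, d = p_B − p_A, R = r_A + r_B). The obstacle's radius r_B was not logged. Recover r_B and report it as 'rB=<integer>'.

m = 1068
d = (-2, -10);  v_rel = (-4, -9),  |v_rel|² = 97
v_rel×d = (-4)·(-10) − (-9)·(-2) = 22
since m = R²·97 − 22²:  R² = (484 + 1068) / 97 = 16
R = √16 = 4  ⇒  r_B = 4 − 1 = 3

rB=3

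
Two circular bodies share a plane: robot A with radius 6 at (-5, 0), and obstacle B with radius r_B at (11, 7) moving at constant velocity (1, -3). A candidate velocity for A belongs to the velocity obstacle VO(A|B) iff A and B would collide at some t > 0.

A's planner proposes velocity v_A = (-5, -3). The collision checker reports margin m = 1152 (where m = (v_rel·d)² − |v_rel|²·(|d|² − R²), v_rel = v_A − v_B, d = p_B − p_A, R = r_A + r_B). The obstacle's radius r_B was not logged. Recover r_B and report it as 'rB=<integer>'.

m = 1152
d = (16, 7);  v_rel = (-6, 0),  |v_rel|² = 36
v_rel×d = (-6)·(7) − (0)·(16) = -42
since m = R²·36 − (-42)²:  R² = (1764 + 1152) / 36 = 81
R = √81 = 9  ⇒  r_B = 9 − 6 = 3

rB=3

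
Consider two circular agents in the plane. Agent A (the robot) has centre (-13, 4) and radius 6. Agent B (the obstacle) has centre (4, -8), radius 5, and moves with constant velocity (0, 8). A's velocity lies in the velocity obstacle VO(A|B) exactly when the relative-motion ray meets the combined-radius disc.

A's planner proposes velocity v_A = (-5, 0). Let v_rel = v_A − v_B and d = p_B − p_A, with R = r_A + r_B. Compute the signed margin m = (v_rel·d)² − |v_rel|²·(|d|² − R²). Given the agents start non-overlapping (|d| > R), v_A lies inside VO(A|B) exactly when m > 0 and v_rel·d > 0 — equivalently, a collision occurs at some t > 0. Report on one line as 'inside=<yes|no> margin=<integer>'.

d = (17, -12),  |d|² = 433;  R = 6+5 = 11,  c = 433−11² = 312
v_rel = (-5, -8),  |v_rel|² = 89;  v_rel·d = (-5)·(17) + (-8)·(-12) = 11
89·t² − 22·t + 312 = 0  ⇒  m = 11² − 89·312 = -27647
m = -27647 < 0,  v_rel·d = 11 > 0  ⇒  outside

inside=no margin=-27647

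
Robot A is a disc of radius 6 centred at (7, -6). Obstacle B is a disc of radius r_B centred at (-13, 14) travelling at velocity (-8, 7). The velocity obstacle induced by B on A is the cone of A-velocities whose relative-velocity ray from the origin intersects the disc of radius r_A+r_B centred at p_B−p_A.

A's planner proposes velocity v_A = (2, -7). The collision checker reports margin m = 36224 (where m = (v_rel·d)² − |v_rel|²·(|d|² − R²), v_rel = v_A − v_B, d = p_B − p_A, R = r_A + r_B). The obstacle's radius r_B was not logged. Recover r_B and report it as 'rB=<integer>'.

m = 36224
d = (-20, 20);  v_rel = (10, -14),  |v_rel|² = 296
v_rel×d = (10)·(20) − (-14)·(-20) = -80
since m = R²·296 − (-80)²:  R² = (6400 + 36224) / 296 = 144
R = √144 = 12  ⇒  r_B = 12 − 6 = 6

rB=6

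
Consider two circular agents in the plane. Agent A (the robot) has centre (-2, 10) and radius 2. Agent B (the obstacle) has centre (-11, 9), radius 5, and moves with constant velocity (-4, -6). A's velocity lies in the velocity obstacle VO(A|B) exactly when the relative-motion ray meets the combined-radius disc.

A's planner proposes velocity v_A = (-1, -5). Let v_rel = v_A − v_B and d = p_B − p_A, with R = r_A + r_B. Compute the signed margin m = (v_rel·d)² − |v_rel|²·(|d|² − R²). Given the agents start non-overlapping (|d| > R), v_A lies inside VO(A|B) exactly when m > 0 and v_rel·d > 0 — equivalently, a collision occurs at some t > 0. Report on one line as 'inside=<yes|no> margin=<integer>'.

d = (-9, -1),  |d|² = 82;  R = 2+5 = 7,  c = 82−7² = 33
v_rel = (3, 1),  |v_rel|² = 10;  v_rel·d = (3)·(-9) + (1)·(-1) = -28
10·t² + 56·t + 33 = 0  ⇒  m = (-28)² − 10·33 = 454
m = 454 > 0,  v_rel·d = -28 < 0  ⇒  outside

inside=no margin=454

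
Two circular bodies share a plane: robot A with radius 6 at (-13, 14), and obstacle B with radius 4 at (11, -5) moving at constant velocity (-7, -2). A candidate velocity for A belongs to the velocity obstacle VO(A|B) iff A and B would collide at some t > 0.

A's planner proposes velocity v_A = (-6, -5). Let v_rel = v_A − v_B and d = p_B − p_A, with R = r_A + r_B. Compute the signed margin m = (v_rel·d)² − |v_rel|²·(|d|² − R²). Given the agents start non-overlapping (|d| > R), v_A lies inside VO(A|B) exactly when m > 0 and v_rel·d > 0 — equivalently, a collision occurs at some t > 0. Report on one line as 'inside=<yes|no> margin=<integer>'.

d = (24, -19),  |d|² = 937;  R = 6+4 = 10,  c = 937−10² = 837
v_rel = (1, -3),  |v_rel|² = 10;  v_rel·d = (1)·(24) + (-3)·(-19) = 81
10·t² − 162·t + 837 = 0  ⇒  m = 81² − 10·837 = -1809
m = -1809 < 0,  v_rel·d = 81 > 0  ⇒  outside

inside=no margin=-1809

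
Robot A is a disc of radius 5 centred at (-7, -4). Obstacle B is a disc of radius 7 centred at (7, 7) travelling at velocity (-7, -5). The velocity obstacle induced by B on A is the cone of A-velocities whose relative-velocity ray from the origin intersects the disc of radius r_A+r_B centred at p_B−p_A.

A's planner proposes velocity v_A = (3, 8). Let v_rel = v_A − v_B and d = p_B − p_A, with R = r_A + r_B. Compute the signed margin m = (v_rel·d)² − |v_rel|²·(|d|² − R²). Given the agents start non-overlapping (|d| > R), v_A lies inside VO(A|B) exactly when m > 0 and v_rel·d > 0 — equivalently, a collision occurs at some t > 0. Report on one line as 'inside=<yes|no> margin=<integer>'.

d = (14, 11),  |d|² = 317;  R = 5+7 = 12,  c = 317−12² = 173
v_rel = (10, 13),  |v_rel|² = 269;  v_rel·d = (10)·(14) + (13)·(11) = 283
269·t² − 566·t + 173 = 0  ⇒  m = 283² − 269·173 = 33552
m = 33552 > 0,  v_rel·d = 283 > 0  ⇒  inside

inside=yes margin=33552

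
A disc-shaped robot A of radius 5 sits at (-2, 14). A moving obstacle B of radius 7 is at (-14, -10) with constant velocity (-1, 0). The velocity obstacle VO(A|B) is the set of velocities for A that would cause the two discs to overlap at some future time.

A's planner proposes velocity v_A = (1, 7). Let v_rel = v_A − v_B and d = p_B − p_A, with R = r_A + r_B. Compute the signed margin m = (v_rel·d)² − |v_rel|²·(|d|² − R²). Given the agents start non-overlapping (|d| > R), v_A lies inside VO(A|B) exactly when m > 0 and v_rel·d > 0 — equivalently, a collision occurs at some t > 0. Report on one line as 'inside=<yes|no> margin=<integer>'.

d = (-12, -24),  |d|² = 720;  R = 5+7 = 12,  c = 720−12² = 576
v_rel = (2, 7),  |v_rel|² = 53;  v_rel·d = (2)·(-12) + (7)·(-24) = -192
53·t² + 384·t + 576 = 0  ⇒  m = (-192)² − 53·576 = 6336
m = 6336 > 0,  v_rel·d = -192 < 0  ⇒  outside

inside=no margin=6336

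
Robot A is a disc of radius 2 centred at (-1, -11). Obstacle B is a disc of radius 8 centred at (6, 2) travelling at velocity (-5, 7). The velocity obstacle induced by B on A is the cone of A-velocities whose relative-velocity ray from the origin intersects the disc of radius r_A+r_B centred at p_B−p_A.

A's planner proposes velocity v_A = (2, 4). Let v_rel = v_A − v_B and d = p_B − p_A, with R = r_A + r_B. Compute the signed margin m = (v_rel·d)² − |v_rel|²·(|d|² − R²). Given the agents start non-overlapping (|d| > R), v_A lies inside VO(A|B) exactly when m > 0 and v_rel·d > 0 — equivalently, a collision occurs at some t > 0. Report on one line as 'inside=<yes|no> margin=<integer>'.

d = (7, 13),  |d|² = 218;  R = 2+8 = 10,  c = 218−10² = 118
v_rel = (7, -3),  |v_rel|² = 58;  v_rel·d = (7)·(7) + (-3)·(13) = 10
58·t² − 20·t + 118 = 0  ⇒  m = 10² − 58·118 = -6744
m = -6744 < 0,  v_rel·d = 10 > 0  ⇒  outside

inside=no margin=-6744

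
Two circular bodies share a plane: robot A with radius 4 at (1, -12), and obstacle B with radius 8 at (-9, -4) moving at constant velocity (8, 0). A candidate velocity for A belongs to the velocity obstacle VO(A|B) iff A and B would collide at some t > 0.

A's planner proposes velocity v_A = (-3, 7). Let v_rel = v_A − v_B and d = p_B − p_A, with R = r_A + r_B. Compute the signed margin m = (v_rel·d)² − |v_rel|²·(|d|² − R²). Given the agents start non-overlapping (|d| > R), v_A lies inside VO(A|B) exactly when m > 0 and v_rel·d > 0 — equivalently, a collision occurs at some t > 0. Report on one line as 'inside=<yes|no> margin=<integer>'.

d = (-10, 8),  |d|² = 164;  R = 4+8 = 12,  c = 164−12² = 20
v_rel = (-11, 7),  |v_rel|² = 170;  v_rel·d = (-11)·(-10) + (7)·(8) = 166
170·t² − 332·t + 20 = 0  ⇒  m = 166² − 170·20 = 24156
m = 24156 > 0,  v_rel·d = 166 > 0  ⇒  inside

inside=yes margin=24156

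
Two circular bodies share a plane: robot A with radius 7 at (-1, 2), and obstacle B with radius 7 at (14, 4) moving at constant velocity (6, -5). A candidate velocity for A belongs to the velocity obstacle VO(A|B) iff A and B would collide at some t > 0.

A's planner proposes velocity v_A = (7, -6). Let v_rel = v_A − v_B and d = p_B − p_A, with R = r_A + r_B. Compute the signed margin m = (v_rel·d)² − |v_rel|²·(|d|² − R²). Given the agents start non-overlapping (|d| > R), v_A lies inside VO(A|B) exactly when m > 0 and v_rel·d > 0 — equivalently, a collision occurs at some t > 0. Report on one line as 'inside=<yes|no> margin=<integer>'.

d = (15, 2),  |d|² = 229;  R = 7+7 = 14,  c = 229−14² = 33
v_rel = (1, -1),  |v_rel|² = 2;  v_rel·d = (1)·(15) + (-1)·(2) = 13
2·t² − 26·t + 33 = 0  ⇒  m = 13² − 2·33 = 103
m = 103 > 0,  v_rel·d = 13 > 0  ⇒  inside

inside=yes margin=103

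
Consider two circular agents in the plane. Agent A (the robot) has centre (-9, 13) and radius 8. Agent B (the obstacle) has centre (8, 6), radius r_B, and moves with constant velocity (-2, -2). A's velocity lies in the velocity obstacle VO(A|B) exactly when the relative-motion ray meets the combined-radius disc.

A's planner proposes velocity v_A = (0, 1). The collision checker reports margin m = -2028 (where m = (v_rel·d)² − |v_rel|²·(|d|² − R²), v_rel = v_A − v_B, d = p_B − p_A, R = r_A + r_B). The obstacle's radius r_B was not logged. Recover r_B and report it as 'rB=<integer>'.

m = -2028
d = (17, -7);  v_rel = (2, 3),  |v_rel|² = 13
v_rel×d = (2)·(-7) − (3)·(17) = -65
since m = R²·13 − (-65)²:  R² = (4225 + -2028) / 13 = 169
R = √169 = 13  ⇒  r_B = 13 − 8 = 5

rB=5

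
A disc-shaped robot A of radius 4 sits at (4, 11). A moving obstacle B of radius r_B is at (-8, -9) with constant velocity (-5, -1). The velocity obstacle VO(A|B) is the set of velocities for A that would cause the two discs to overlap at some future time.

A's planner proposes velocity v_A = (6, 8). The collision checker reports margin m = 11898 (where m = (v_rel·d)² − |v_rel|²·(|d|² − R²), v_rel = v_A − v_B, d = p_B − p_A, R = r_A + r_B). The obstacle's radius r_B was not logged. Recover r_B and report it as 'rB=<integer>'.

m = 11898
d = (-12, -20);  v_rel = (11, 9),  |v_rel|² = 202
v_rel×d = (11)·(-20) − (9)·(-12) = -112
since m = R²·202 − (-112)²:  R² = (12544 + 11898) / 202 = 121
R = √121 = 11  ⇒  r_B = 11 − 4 = 7

rB=7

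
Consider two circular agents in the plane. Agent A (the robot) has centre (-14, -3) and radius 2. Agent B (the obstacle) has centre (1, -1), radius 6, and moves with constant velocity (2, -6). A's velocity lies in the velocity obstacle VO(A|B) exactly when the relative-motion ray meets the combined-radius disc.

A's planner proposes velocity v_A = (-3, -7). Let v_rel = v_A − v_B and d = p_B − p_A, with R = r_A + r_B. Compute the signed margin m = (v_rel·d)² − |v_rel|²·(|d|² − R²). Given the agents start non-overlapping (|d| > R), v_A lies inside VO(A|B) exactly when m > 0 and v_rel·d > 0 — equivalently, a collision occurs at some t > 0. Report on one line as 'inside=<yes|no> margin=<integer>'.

d = (15, 2),  |d|² = 229;  R = 2+6 = 8,  c = 229−8² = 165
v_rel = (-5, -1),  |v_rel|² = 26;  v_rel·d = (-5)·(15) + (-1)·(2) = -77
26·t² + 154·t + 165 = 0  ⇒  m = (-77)² − 26·165 = 1639
m = 1639 > 0,  v_rel·d = -77 < 0  ⇒  outside

inside=no margin=1639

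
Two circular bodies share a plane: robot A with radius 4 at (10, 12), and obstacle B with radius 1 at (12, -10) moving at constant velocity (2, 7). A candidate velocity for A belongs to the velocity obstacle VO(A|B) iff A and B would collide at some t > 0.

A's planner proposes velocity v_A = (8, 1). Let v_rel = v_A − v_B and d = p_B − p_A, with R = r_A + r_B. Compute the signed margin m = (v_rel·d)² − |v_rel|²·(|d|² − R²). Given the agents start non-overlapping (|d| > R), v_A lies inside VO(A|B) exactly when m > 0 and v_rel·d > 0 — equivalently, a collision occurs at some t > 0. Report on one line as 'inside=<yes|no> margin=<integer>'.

d = (2, -22),  |d|² = 488;  R = 4+1 = 5,  c = 488−5² = 463
v_rel = (6, -6),  |v_rel|² = 72;  v_rel·d = (6)·(2) + (-6)·(-22) = 144
72·t² − 288·t + 463 = 0  ⇒  m = 144² − 72·463 = -12600
m = -12600 < 0,  v_rel·d = 144 > 0  ⇒  outside

inside=no margin=-12600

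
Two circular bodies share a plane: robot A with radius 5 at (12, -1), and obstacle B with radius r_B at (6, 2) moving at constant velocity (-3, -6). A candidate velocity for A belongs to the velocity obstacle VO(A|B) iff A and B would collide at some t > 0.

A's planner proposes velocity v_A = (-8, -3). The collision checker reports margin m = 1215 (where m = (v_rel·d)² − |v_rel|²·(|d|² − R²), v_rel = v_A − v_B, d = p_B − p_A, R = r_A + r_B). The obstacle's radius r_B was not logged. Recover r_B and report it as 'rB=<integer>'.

m = 1215
d = (-6, 3);  v_rel = (-5, 3),  |v_rel|² = 34
v_rel×d = (-5)·(3) − (3)·(-6) = 3
since m = R²·34 − 3²:  R² = (9 + 1215) / 34 = 36
R = √36 = 6  ⇒  r_B = 6 − 5 = 1

rB=1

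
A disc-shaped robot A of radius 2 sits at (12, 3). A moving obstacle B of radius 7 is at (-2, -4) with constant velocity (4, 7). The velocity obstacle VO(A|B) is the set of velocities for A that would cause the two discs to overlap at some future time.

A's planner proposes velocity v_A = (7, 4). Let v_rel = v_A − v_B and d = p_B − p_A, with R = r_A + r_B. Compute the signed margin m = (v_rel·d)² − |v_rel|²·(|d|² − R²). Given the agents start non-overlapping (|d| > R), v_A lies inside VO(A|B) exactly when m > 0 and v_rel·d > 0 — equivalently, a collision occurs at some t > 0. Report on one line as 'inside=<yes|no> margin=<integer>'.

d = (-14, -7),  |d|² = 245;  R = 2+7 = 9,  c = 245−9² = 164
v_rel = (3, -3),  |v_rel|² = 18;  v_rel·d = (3)·(-14) + (-3)·(-7) = -21
18·t² + 42·t + 164 = 0  ⇒  m = (-21)² − 18·164 = -2511
m = -2511 < 0,  v_rel·d = -21 < 0  ⇒  outside

inside=no margin=-2511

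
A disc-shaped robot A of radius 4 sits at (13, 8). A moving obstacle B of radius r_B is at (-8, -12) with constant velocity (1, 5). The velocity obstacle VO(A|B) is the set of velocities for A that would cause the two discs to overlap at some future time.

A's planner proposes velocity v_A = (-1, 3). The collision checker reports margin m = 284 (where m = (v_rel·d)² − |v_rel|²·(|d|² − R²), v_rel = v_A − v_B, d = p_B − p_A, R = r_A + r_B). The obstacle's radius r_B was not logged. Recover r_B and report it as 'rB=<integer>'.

m = 284
d = (-21, -20);  v_rel = (-2, -2),  |v_rel|² = 8
v_rel×d = (-2)·(-20) − (-2)·(-21) = -2
since m = R²·8 − (-2)²:  R² = (4 + 284) / 8 = 36
R = √36 = 6  ⇒  r_B = 6 − 4 = 2

rB=2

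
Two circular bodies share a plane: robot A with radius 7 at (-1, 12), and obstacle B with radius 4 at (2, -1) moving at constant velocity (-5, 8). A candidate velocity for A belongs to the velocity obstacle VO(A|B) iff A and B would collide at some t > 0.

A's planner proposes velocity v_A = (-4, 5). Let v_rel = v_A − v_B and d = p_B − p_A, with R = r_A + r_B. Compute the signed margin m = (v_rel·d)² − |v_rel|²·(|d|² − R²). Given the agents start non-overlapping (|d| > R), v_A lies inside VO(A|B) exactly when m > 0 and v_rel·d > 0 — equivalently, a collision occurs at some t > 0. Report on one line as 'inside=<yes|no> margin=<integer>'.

d = (3, -13),  |d|² = 178;  R = 7+4 = 11,  c = 178−11² = 57
v_rel = (1, -3),  |v_rel|² = 10;  v_rel·d = (1)·(3) + (-3)·(-13) = 42
10·t² − 84·t + 57 = 0  ⇒  m = 42² − 10·57 = 1194
m = 1194 > 0,  v_rel·d = 42 > 0  ⇒  inside

inside=yes margin=1194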